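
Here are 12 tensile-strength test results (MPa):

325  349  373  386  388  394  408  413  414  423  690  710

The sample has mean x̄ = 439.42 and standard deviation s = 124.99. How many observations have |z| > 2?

2

Cutoffs: x̄ ± 2s = [189.44, 689.40].
Outside the cutoffs: 690, 710.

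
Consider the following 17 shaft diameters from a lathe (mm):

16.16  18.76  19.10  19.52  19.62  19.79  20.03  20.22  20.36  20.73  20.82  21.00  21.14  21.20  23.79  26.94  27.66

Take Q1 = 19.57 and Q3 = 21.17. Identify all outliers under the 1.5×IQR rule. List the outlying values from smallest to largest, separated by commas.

IQR = Q3 − Q1 = 21.17 − 19.57 = 1.60.
Lower fence = Q1 − 1.5·IQR = 19.57 − 2.40 = 17.17.
Upper fence = Q3 + 1.5·IQR = 21.17 + 2.40 = 23.57.
16.16 < 17.17 → outlier.
23.79 > 23.57 → outlier.
26.94 > 23.57 → outlier.
27.66 > 23.57 → outlier.
All remaining values lie within [17.17, 23.57].

16.16, 23.79, 26.94, 27.66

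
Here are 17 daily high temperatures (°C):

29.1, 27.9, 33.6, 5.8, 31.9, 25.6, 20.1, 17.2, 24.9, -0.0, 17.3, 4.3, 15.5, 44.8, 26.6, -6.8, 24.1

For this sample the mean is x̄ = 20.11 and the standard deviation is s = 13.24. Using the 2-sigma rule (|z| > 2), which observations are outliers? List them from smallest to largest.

Cutoffs at x̄ ± 2s: 20.11 ± 2·13.24 = [-6.37, 46.59].
-6.8: z = -2.03, |z| > 2 → outlier.
Every other value lies within [-6.37, 46.59].

-6.8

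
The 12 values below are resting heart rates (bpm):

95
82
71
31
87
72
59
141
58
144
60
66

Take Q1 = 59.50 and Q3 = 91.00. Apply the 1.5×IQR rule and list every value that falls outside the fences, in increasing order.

IQR = Q3 − Q1 = 91.00 − 59.50 = 31.50.
Lower fence = Q1 − 1.5·IQR = 59.50 − 47.25 = 12.25.
Upper fence = Q3 + 1.5·IQR = 91.00 + 47.25 = 138.25.
141 > 138.25 → outlier.
144 > 138.25 → outlier.
All remaining values lie within [12.25, 138.25].

141, 144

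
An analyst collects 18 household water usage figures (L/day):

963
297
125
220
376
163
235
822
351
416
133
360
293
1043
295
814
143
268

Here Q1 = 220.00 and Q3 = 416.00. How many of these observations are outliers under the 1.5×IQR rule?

4

IQR = 196.00; fences at 220.00 − 294.00 = -74.00 and 416.00 + 294.00 = 710.00.
Outside the cutoffs: 814, 822, 963, 1043.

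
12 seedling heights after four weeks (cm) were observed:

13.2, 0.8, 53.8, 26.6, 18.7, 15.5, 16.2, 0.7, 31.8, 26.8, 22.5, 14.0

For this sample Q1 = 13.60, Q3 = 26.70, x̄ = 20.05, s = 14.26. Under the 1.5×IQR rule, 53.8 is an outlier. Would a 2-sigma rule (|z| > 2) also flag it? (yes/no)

yes

z = (53.8 − 20.05) / 14.26 = 2.37.
|z| = 2.37 > 2.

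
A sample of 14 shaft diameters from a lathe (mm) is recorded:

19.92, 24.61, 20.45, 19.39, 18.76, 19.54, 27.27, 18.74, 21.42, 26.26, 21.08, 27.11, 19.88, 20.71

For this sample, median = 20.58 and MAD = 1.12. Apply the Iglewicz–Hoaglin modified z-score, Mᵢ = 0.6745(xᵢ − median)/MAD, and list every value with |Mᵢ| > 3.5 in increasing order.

|Mᵢ| > 3.5 ⇔ |xᵢ − 20.58| > 3.5·1.12/0.6745 = 5.81.
So outliers lie outside [14.77, 26.39].
27.11: M = 3.93 → outlier.
27.27: M = 4.03 → outlier.

27.11, 27.27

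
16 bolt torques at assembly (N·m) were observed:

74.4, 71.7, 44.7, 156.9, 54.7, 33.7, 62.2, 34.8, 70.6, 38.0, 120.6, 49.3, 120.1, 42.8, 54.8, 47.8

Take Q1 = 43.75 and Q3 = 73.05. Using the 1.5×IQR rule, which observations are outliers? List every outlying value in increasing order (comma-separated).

120.1, 120.6, 156.9

IQR = Q3 − Q1 = 73.05 − 43.75 = 29.30.
Lower fence = Q1 − 1.5·IQR = 43.75 − 43.95 = -0.20.
Upper fence = Q3 + 1.5·IQR = 73.05 + 43.95 = 117.00.
120.1 > 117.00 → outlier.
120.6 > 117.00 → outlier.
156.9 > 117.00 → outlier.
All remaining values lie within [-0.20, 117.00].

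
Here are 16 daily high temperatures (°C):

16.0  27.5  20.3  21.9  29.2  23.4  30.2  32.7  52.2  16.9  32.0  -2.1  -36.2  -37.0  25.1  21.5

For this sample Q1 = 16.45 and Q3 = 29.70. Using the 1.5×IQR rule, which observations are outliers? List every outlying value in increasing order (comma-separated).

-37.0, -36.2, 52.2

IQR = Q3 − Q1 = 29.70 − 16.45 = 13.25.
Lower fence = Q1 − 1.5·IQR = 16.45 − 19.875 = -3.425.
Upper fence = Q3 + 1.5·IQR = 29.70 + 19.875 = 49.575.
-37.0 < -3.425 → outlier.
-36.2 < -3.425 → outlier.
52.2 > 49.575 → outlier.
All remaining values lie within [-3.425, 49.575].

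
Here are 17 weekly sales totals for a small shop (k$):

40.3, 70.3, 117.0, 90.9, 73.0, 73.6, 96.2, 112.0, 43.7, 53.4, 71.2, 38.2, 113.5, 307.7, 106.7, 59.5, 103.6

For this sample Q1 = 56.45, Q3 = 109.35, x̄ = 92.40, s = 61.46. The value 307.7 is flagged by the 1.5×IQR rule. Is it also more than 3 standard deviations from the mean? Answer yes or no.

z = (307.7 − 92.40) / 61.46 = 3.50.
|z| = 3.50 > 3.

yes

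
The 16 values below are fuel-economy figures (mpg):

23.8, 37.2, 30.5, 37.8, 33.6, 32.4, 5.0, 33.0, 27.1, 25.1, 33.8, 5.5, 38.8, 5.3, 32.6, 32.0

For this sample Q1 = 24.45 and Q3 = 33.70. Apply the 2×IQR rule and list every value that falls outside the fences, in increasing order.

5.0, 5.3, 5.5

IQR = Q3 − Q1 = 33.70 − 24.45 = 9.25.
Lower fence = Q1 − 2·IQR = 24.45 − 18.50 = 5.95.
Upper fence = Q3 + 2·IQR = 33.70 + 18.50 = 52.20.
5.0 < 5.95 → outlier.
5.3 < 5.95 → outlier.
5.5 < 5.95 → outlier.
All remaining values lie within [5.95, 52.20].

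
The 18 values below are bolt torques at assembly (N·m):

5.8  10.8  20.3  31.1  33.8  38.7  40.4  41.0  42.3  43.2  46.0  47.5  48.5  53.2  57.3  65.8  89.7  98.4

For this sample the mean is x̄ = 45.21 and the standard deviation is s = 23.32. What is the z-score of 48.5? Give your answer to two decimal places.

0.14

z = (48.5 − 45.21) / 23.32 = 0.14.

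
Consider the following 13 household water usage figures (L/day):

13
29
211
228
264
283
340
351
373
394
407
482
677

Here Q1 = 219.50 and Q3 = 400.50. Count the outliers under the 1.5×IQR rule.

IQR = 181.00; fences at 219.50 − 271.50 = -52.00 and 400.50 + 271.50 = 672.00.
Outside the cutoffs: 677.

1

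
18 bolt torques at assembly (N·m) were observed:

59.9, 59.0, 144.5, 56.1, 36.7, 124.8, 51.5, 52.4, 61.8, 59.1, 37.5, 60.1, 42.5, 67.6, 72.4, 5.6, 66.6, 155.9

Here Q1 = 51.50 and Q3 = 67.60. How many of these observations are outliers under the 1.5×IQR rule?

IQR = 16.10; fences at 51.50 − 24.15 = 27.35 and 67.60 + 24.15 = 91.75.
Outside the cutoffs: 5.6, 124.8, 144.5, 155.9.

4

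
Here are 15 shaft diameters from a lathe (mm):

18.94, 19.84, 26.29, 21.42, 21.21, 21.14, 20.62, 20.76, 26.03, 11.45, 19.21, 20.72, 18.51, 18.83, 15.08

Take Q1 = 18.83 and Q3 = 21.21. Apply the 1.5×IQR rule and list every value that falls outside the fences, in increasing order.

11.45, 15.08, 26.03, 26.29

IQR = Q3 − Q1 = 21.21 − 18.83 = 2.38.
Lower fence = Q1 − 1.5·IQR = 18.83 − 3.57 = 15.26.
Upper fence = Q3 + 1.5·IQR = 21.21 + 3.57 = 24.78.
11.45 < 15.26 → outlier.
15.08 < 15.26 → outlier.
26.03 > 24.78 → outlier.
26.29 > 24.78 → outlier.
All remaining values lie within [15.26, 24.78].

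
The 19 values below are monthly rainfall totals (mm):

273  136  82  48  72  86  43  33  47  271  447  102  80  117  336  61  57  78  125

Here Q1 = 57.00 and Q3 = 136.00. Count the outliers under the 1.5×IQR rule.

IQR = 79.00; fences at 57.00 − 118.50 = -61.50 and 136.00 + 118.50 = 254.50.
Outside the cutoffs: 271, 273, 336, 447.

4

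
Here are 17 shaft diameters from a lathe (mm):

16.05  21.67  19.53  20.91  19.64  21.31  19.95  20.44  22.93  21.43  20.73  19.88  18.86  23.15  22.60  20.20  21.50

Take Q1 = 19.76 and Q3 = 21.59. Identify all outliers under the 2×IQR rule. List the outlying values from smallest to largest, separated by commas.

IQR = Q3 − Q1 = 21.59 − 19.76 = 1.83.
Lower fence = Q1 − 2·IQR = 19.76 − 3.66 = 16.10.
Upper fence = Q3 + 2·IQR = 21.59 + 3.66 = 25.25.
16.05 < 16.10 → outlier.
All remaining values lie within [16.10, 25.25].

16.05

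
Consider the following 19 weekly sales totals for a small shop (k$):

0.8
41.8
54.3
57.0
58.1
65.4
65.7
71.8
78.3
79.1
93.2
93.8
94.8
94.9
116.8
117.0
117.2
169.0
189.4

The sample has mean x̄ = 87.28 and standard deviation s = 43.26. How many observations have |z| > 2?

Cutoffs: x̄ ± 2s = [0.76, 173.80].
Outside the cutoffs: 189.4.

1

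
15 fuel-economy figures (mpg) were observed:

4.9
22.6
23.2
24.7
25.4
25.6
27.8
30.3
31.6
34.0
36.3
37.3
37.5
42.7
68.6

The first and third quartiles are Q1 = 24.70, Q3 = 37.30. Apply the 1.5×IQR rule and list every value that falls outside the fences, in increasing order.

4.9, 68.6

IQR = Q3 − Q1 = 37.30 − 24.70 = 12.60.
Lower fence = Q1 − 1.5·IQR = 24.70 − 18.90 = 5.80.
Upper fence = Q3 + 1.5·IQR = 37.30 + 18.90 = 56.20.
4.9 < 5.80 → outlier.
68.6 > 56.20 → outlier.
All remaining values lie within [5.80, 56.20].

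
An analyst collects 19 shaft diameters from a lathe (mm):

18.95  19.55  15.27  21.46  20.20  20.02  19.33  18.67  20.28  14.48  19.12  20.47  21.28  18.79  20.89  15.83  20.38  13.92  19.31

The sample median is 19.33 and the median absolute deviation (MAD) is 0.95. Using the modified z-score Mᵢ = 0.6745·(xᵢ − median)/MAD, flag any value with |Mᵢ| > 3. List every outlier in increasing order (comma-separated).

|Mᵢ| > 3 ⇔ |xᵢ − 19.33| > 3·0.95/0.6745 = 4.23.
So outliers lie outside [15.10, 23.56].
13.92: M = -3.84 → outlier.
14.48: M = -3.44 → outlier.

13.92, 14.48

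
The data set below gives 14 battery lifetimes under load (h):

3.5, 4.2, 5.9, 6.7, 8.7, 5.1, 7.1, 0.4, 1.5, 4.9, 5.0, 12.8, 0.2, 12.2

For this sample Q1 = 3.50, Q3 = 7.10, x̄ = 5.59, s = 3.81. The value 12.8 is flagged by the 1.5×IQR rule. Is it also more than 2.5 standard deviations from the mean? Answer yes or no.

no

z = (12.8 − 5.59) / 3.81 = 1.89.
|z| = 1.89 ≤ 2.5.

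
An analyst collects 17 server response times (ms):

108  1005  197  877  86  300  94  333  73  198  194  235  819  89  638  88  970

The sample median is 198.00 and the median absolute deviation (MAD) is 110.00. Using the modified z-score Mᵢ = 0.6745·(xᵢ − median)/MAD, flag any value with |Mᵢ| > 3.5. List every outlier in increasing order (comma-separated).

819, 877, 970, 1005

|Mᵢ| > 3.5 ⇔ |xᵢ − 198.00| > 3.5·110.00/0.6745 = 570.79.
So outliers lie outside [-372.79, 768.79].
819: M = 3.81 → outlier.
877: M = 4.16 → outlier.
970: M = 4.73 → outlier.
1005: M = 4.95 → outlier.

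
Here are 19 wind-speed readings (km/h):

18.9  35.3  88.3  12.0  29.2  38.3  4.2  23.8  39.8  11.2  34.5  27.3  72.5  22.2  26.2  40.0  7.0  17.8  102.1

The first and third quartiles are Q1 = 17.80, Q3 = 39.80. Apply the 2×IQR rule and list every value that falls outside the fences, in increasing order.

IQR = Q3 − Q1 = 39.80 − 17.80 = 22.00.
Lower fence = Q1 − 2·IQR = 17.80 − 44.00 = -26.20.
Upper fence = Q3 + 2·IQR = 39.80 + 44.00 = 83.80.
88.3 > 83.80 → outlier.
102.1 > 83.80 → outlier.
All remaining values lie within [-26.20, 83.80].

88.3, 102.1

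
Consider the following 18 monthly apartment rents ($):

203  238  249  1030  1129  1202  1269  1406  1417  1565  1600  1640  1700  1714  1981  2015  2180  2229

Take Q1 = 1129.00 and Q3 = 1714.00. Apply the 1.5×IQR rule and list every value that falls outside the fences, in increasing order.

IQR = Q3 − Q1 = 1714.00 − 1129.00 = 585.00.
Lower fence = Q1 − 1.5·IQR = 1129.00 − 877.50 = 251.50.
Upper fence = Q3 + 1.5·IQR = 1714.00 + 877.50 = 2591.50.
203 < 251.50 → outlier.
238 < 251.50 → outlier.
249 < 251.50 → outlier.
All remaining values lie within [251.50, 2591.50].

203, 238, 249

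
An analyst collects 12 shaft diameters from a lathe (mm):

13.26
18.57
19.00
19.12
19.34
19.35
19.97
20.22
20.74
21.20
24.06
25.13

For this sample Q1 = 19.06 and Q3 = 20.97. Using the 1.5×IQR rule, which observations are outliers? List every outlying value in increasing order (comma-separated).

IQR = Q3 − Q1 = 20.97 − 19.06 = 1.91.
Lower fence = Q1 − 1.5·IQR = 19.06 − 2.865 = 16.195.
Upper fence = Q3 + 1.5·IQR = 20.97 + 2.865 = 23.835.
13.26 < 16.195 → outlier.
24.06 > 23.835 → outlier.
25.13 > 23.835 → outlier.
All remaining values lie within [16.195, 23.835].

13.26, 24.06, 25.13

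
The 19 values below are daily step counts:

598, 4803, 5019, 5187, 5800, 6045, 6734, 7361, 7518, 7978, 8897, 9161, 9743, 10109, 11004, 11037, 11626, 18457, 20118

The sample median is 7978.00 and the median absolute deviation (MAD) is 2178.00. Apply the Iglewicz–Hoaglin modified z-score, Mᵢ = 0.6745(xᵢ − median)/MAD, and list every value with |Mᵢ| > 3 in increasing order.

|Mᵢ| > 3 ⇔ |xᵢ − 7978.00| > 3·2178.00/0.6745 = 9687.18.
So outliers lie outside [-1709.18, 17665.18].
18457: M = 3.25 → outlier.
20118: M = 3.76 → outlier.

18457, 20118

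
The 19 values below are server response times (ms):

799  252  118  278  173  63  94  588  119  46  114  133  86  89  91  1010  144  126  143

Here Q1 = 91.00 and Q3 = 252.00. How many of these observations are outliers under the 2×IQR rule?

3

IQR = 161.00; fences at 91.00 − 322.00 = -231.00 and 252.00 + 322.00 = 574.00.
Outside the cutoffs: 588, 799, 1010.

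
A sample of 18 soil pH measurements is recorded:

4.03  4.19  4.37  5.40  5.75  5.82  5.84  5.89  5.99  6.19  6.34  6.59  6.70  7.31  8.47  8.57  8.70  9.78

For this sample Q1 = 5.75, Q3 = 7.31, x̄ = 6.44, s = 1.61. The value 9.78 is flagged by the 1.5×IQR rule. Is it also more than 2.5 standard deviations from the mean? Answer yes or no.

z = (9.78 − 6.44) / 1.61 = 2.07.
|z| = 2.07 ≤ 2.5.

no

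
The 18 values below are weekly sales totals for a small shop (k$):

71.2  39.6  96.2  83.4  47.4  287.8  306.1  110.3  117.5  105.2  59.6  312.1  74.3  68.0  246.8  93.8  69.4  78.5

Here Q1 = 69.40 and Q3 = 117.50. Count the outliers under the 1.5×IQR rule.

IQR = 48.10; fences at 69.40 − 72.15 = -2.75 and 117.50 + 72.15 = 189.65.
Outside the cutoffs: 246.8, 287.8, 306.1, 312.1.

4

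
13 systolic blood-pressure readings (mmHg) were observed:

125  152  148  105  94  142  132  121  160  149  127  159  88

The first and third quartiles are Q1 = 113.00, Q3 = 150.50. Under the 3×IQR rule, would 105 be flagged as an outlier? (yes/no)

no

IQR = Q3 − Q1 = 150.50 − 113.00 = 37.50.
Lower fence = Q1 − 3·IQR = 113.00 − 112.50 = 0.50.
Upper fence = Q3 + 3·IQR = 150.50 + 112.50 = 263.00.
105 lies within [0.50, 263.00].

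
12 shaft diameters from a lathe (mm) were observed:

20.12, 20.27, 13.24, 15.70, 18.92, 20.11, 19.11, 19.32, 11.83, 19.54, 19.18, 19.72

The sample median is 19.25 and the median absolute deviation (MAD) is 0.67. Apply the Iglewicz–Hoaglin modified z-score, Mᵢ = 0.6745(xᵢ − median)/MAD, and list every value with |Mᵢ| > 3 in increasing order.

11.83, 13.24, 15.70

|Mᵢ| > 3 ⇔ |xᵢ − 19.25| > 3·0.67/0.6745 = 2.98.
So outliers lie outside [16.27, 22.23].
11.83: M = -7.47 → outlier.
13.24: M = -6.05 → outlier.
15.70: M = -3.57 → outlier.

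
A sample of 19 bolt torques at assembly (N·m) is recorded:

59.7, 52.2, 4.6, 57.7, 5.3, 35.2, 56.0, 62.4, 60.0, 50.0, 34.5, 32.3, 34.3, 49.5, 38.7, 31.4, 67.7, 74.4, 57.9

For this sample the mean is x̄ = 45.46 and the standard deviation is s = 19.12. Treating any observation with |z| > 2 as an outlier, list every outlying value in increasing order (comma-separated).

4.6, 5.3

Cutoffs at x̄ ± 2s: 45.46 ± 2·19.12 = [7.22, 83.70].
4.6: z = -2.14, |z| > 2 → outlier.
5.3: z = -2.10, |z| > 2 → outlier.
Every other value lies within [7.22, 83.70].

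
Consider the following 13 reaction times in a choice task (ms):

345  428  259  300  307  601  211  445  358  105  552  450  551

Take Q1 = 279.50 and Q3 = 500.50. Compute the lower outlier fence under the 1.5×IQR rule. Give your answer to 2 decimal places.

-52.00

IQR = Q3 − Q1 = 500.50 − 279.50 = 221.00.
Lower fence = Q1 − 1.5·IQR = 279.50 − 331.50 = -52.00.
Upper fence = Q3 + 1.5·IQR = 500.50 + 331.50 = 832.00.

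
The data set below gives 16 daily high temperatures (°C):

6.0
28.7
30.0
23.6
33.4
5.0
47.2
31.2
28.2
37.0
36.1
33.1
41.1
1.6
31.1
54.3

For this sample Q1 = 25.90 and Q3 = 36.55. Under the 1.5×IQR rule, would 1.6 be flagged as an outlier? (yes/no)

IQR = Q3 − Q1 = 36.55 − 25.90 = 10.65.
Lower fence = Q1 − 1.5·IQR = 25.90 − 15.975 = 9.925.
Upper fence = Q3 + 1.5·IQR = 36.55 + 15.975 = 52.525.
1.6 lies below the lower fence.

yes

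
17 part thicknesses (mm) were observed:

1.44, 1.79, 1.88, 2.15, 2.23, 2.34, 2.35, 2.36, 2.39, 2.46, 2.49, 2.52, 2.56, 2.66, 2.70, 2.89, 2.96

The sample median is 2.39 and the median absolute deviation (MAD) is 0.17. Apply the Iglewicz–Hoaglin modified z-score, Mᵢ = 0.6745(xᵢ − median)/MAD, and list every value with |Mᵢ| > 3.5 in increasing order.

|Mᵢ| > 3.5 ⇔ |xᵢ − 2.39| > 3.5·0.17/0.6745 = 0.88.
So outliers lie outside [1.51, 3.27].
1.44: M = -3.77 → outlier.

1.44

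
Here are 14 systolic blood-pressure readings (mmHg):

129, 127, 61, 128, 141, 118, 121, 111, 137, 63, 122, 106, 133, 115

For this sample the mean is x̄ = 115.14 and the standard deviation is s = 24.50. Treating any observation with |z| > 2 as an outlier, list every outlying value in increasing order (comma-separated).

Cutoffs at x̄ ± 2s: 115.14 ± 2·24.50 = [66.14, 164.14].
61: z = -2.21, |z| > 2 → outlier.
63: z = -2.13, |z| > 2 → outlier.
Every other value lies within [66.14, 164.14].

61, 63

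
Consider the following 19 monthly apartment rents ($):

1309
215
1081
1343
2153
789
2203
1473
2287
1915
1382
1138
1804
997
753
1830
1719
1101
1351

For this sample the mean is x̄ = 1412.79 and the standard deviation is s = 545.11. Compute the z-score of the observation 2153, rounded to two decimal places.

z = (2153 − 1412.79) / 545.11 = 1.36.

1.36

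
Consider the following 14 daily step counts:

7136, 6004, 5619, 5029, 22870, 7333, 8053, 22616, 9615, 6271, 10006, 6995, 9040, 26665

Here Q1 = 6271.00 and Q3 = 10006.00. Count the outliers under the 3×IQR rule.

3

IQR = 3735.00; fences at 6271.00 − 11205.00 = -4934.00 and 10006.00 + 11205.00 = 21211.00.
Outside the cutoffs: 22616, 22870, 26665.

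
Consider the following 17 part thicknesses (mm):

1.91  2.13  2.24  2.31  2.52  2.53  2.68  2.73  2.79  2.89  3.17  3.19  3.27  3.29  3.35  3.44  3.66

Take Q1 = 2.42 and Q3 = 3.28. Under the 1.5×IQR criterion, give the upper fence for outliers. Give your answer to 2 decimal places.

4.57

IQR = Q3 − Q1 = 3.28 − 2.42 = 0.86.
Lower fence = Q1 − 1.5·IQR = 2.42 − 1.29 = 1.13.
Upper fence = Q3 + 1.5·IQR = 3.28 + 1.29 = 4.57.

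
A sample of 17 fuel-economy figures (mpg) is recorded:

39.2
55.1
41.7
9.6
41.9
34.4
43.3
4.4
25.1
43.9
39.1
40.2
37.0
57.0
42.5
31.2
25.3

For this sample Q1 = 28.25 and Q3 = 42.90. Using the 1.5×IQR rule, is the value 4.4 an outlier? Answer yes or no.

yes

IQR = Q3 − Q1 = 42.90 − 28.25 = 14.65.
Lower fence = Q1 − 1.5·IQR = 28.25 − 21.975 = 6.275.
Upper fence = Q3 + 1.5·IQR = 42.90 + 21.975 = 64.875.
4.4 lies below the lower fence.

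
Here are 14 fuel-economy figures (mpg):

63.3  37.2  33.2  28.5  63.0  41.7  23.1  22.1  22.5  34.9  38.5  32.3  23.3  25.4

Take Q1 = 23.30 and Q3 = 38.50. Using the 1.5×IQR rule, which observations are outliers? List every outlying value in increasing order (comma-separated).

63.0, 63.3

IQR = Q3 − Q1 = 38.50 − 23.30 = 15.20.
Lower fence = Q1 − 1.5·IQR = 23.30 − 22.80 = 0.50.
Upper fence = Q3 + 1.5·IQR = 38.50 + 22.80 = 61.30.
63.0 > 61.30 → outlier.
63.3 > 61.30 → outlier.
All remaining values lie within [0.50, 61.30].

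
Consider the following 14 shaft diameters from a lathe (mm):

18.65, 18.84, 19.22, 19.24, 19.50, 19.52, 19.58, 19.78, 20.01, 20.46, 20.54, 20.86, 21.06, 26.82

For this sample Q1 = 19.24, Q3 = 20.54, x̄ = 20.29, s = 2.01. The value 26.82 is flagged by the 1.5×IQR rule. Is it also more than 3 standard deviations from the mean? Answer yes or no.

yes

z = (26.82 − 20.29) / 2.01 = 3.25.
|z| = 3.25 > 3.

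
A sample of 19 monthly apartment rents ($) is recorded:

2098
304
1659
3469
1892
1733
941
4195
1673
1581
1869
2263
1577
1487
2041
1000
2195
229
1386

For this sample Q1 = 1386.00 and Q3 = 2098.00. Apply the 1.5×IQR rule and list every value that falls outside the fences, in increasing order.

IQR = Q3 − Q1 = 2098.00 − 1386.00 = 712.00.
Lower fence = Q1 − 1.5·IQR = 1386.00 − 1068.00 = 318.00.
Upper fence = Q3 + 1.5·IQR = 2098.00 + 1068.00 = 3166.00.
229 < 318.00 → outlier.
304 < 318.00 → outlier.
3469 > 3166.00 → outlier.
4195 > 3166.00 → outlier.
All remaining values lie within [318.00, 3166.00].

229, 304, 3469, 4195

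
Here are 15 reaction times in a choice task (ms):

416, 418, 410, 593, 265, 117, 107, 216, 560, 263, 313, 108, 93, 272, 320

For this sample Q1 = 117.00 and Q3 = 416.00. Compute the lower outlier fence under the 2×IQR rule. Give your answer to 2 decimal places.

-481.00

IQR = Q3 − Q1 = 416.00 − 117.00 = 299.00.
Lower fence = Q1 − 2·IQR = 117.00 − 598.00 = -481.00.
Upper fence = Q3 + 2·IQR = 416.00 + 598.00 = 1014.00.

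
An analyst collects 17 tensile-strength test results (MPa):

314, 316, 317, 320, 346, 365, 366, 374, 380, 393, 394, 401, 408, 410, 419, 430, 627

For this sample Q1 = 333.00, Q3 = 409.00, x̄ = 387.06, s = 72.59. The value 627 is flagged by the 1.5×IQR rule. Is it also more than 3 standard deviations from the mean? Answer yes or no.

z = (627 − 387.06) / 72.59 = 3.31.
|z| = 3.31 > 3.

yes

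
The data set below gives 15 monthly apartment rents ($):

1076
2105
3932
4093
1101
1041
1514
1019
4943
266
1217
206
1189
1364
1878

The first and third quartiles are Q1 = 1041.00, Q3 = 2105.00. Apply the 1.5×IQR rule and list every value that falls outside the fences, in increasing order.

IQR = Q3 − Q1 = 2105.00 − 1041.00 = 1064.00.
Lower fence = Q1 − 1.5·IQR = 1041.00 − 1596.00 = -555.00.
Upper fence = Q3 + 1.5·IQR = 2105.00 + 1596.00 = 3701.00.
3932 > 3701.00 → outlier.
4093 > 3701.00 → outlier.
4943 > 3701.00 → outlier.
All remaining values lie within [-555.00, 3701.00].

3932, 4093, 4943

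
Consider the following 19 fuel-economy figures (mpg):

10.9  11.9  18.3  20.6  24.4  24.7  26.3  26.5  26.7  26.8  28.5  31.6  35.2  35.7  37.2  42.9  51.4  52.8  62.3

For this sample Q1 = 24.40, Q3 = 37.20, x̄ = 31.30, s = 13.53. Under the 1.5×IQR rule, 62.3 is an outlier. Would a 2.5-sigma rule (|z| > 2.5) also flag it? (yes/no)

z = (62.3 − 31.30) / 13.53 = 2.29.
|z| = 2.29 ≤ 2.5.

no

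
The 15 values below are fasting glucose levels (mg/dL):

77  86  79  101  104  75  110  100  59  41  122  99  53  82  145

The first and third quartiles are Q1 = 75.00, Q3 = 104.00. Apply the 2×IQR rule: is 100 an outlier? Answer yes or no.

no

IQR = Q3 − Q1 = 104.00 − 75.00 = 29.00.
Lower fence = Q1 − 2·IQR = 75.00 − 58.00 = 17.00.
Upper fence = Q3 + 2·IQR = 104.00 + 58.00 = 162.00.
100 lies within [17.00, 162.00].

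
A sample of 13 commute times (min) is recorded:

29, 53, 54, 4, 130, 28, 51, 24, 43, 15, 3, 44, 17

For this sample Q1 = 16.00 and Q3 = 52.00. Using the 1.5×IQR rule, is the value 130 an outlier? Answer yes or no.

yes

IQR = Q3 − Q1 = 52.00 − 16.00 = 36.00.
Lower fence = Q1 − 1.5·IQR = 16.00 − 54.00 = -38.00.
Upper fence = Q3 + 1.5·IQR = 52.00 + 54.00 = 106.00.
130 lies above the upper fence.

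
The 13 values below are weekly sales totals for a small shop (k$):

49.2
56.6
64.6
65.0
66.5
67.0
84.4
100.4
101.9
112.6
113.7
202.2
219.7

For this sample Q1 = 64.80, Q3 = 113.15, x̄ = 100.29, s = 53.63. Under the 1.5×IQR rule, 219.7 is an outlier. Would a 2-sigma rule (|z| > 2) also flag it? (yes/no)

yes

z = (219.7 − 100.29) / 53.63 = 2.23.
|z| = 2.23 > 2.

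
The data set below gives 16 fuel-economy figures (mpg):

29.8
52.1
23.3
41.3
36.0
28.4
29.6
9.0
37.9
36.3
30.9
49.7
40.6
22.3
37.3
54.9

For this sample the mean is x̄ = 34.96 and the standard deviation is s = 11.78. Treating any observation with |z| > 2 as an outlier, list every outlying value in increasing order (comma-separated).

Cutoffs at x̄ ± 2s: 34.96 ± 2·11.78 = [11.40, 58.52].
9.0: z = -2.20, |z| > 2 → outlier.
Every other value lies within [11.40, 58.52].

9.0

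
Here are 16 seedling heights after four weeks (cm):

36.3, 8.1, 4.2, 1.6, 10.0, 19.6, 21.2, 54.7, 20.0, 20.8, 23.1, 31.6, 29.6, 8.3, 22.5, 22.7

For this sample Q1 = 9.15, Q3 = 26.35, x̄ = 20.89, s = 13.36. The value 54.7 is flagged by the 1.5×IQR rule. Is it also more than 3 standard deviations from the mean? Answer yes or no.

z = (54.7 − 20.89) / 13.36 = 2.53.
|z| = 2.53 ≤ 3.

no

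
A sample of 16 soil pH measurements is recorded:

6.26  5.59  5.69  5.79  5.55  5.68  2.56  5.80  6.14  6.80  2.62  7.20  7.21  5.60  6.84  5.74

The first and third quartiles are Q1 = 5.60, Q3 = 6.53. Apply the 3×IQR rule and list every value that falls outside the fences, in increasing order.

IQR = Q3 − Q1 = 6.53 − 5.60 = 0.93.
Lower fence = Q1 − 3·IQR = 5.60 − 2.79 = 2.81.
Upper fence = Q3 + 3·IQR = 6.53 + 2.79 = 9.32.
2.56 < 2.81 → outlier.
2.62 < 2.81 → outlier.
All remaining values lie within [2.81, 9.32].

2.56, 2.62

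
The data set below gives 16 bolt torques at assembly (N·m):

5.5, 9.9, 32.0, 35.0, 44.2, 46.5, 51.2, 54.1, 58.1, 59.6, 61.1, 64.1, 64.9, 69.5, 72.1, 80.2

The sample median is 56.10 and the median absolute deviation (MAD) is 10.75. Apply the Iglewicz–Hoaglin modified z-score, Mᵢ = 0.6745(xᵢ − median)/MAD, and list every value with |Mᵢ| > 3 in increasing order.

5.5

|Mᵢ| > 3 ⇔ |xᵢ − 56.10| > 3·10.75/0.6745 = 47.81.
So outliers lie outside [8.29, 103.91].
5.5: M = -3.17 → outlier.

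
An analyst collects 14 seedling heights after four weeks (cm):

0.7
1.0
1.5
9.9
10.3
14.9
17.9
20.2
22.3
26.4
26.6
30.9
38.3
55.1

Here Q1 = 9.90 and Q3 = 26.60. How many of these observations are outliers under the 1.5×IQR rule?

1

IQR = 16.70; fences at 9.90 − 25.05 = -15.15 and 26.60 + 25.05 = 51.65.
Outside the cutoffs: 55.1.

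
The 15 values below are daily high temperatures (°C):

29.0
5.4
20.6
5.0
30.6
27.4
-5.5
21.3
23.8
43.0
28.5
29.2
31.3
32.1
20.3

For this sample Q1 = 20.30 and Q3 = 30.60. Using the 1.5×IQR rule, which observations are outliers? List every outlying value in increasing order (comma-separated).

-5.5

IQR = Q3 − Q1 = 30.60 − 20.30 = 10.30.
Lower fence = Q1 − 1.5·IQR = 20.30 − 15.45 = 4.85.
Upper fence = Q3 + 1.5·IQR = 30.60 + 15.45 = 46.05.
-5.5 < 4.85 → outlier.
All remaining values lie within [4.85, 46.05].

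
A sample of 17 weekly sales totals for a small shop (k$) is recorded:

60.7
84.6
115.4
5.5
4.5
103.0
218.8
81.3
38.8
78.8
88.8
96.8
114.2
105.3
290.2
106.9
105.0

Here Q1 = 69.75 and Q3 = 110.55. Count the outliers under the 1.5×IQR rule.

IQR = 40.80; fences at 69.75 − 61.20 = 8.55 and 110.55 + 61.20 = 171.75.
Outside the cutoffs: 4.5, 5.5, 218.8, 290.2.

4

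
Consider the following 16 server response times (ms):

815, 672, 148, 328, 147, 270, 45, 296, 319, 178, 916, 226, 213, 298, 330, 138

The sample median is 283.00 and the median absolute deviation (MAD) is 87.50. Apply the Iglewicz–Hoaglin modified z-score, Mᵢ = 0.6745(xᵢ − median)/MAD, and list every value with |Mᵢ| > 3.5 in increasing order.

815, 916

|Mᵢ| > 3.5 ⇔ |xᵢ − 283.00| > 3.5·87.50/0.6745 = 454.04.
So outliers lie outside [-171.04, 737.04].
815: M = 4.10 → outlier.
916: M = 4.88 → outlier.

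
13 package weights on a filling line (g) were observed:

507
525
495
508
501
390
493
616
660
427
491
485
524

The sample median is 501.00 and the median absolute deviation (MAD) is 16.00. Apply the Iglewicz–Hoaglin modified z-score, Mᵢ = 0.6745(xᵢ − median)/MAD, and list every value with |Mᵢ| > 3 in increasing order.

390, 427, 616, 660

|Mᵢ| > 3 ⇔ |xᵢ − 501.00| > 3·16.00/0.6745 = 71.16.
So outliers lie outside [429.84, 572.16].
390: M = -4.68 → outlier.
427: M = -3.12 → outlier.
616: M = 4.85 → outlier.
660: M = 6.70 → outlier.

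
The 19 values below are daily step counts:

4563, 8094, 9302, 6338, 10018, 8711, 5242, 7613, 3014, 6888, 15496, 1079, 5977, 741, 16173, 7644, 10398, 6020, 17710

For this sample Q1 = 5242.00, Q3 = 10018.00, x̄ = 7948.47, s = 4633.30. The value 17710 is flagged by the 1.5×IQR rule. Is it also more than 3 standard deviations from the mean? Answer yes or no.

z = (17710 − 7948.47) / 4633.30 = 2.11.
|z| = 2.11 ≤ 3.

no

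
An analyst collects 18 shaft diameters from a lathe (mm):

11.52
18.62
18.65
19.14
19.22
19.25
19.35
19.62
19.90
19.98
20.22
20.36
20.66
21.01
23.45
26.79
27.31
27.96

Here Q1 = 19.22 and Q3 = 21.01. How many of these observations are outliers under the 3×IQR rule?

4

IQR = 1.79; fences at 19.22 − 5.37 = 13.85 and 21.01 + 5.37 = 26.38.
Outside the cutoffs: 11.52, 26.79, 27.31, 27.96.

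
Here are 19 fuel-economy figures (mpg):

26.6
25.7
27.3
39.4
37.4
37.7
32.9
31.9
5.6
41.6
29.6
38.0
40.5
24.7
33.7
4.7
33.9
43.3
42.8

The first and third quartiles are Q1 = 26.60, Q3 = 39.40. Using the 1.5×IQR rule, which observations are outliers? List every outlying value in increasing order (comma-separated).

4.7, 5.6

IQR = Q3 − Q1 = 39.40 − 26.60 = 12.80.
Lower fence = Q1 − 1.5·IQR = 26.60 − 19.20 = 7.40.
Upper fence = Q3 + 1.5·IQR = 39.40 + 19.20 = 58.60.
4.7 < 7.40 → outlier.
5.6 < 7.40 → outlier.
All remaining values lie within [7.40, 58.60].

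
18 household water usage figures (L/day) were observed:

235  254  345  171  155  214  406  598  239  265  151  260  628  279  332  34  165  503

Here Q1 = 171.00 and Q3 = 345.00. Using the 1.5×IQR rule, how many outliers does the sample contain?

1

IQR = 174.00; fences at 171.00 − 261.00 = -90.00 and 345.00 + 261.00 = 606.00.
Outside the cutoffs: 628.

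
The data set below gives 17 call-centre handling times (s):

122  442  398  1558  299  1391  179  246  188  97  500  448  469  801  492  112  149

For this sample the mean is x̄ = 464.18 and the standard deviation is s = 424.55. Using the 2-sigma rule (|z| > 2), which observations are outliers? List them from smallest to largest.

Cutoffs at x̄ ± 2s: 464.18 ± 2·424.55 = [-384.92, 1313.28].
1391: z = 2.18, |z| > 2 → outlier.
1558: z = 2.58, |z| > 2 → outlier.
Every other value lies within [-384.92, 1313.28].

1391, 1558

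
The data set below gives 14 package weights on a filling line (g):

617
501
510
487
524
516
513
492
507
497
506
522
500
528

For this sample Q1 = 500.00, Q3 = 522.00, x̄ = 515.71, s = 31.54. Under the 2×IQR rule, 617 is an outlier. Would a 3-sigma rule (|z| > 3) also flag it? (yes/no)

z = (617 − 515.71) / 31.54 = 3.21.
|z| = 3.21 > 3.

yes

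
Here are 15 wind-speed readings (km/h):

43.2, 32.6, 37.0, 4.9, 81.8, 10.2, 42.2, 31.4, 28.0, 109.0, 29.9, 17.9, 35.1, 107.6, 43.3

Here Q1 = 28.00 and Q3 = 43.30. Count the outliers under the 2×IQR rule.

IQR = 15.30; fences at 28.00 − 30.60 = -2.60 and 43.30 + 30.60 = 73.90.
Outside the cutoffs: 81.8, 107.6, 109.0.

3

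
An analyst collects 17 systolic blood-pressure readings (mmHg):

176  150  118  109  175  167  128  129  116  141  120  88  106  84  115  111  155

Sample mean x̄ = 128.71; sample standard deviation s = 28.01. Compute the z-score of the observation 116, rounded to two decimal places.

z = (116 − 128.71) / 28.01 = -0.45.

-0.45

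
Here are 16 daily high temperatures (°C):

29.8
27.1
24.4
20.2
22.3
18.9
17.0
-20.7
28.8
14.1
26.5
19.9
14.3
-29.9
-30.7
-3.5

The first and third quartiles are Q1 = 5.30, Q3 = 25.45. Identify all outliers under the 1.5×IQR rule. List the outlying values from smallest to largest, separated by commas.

-30.7, -29.9

IQR = Q3 − Q1 = 25.45 − 5.30 = 20.15.
Lower fence = Q1 − 1.5·IQR = 5.30 − 30.225 = -24.925.
Upper fence = Q3 + 1.5·IQR = 25.45 + 30.225 = 55.675.
-30.7 < -24.925 → outlier.
-29.9 < -24.925 → outlier.
All remaining values lie within [-24.925, 55.675].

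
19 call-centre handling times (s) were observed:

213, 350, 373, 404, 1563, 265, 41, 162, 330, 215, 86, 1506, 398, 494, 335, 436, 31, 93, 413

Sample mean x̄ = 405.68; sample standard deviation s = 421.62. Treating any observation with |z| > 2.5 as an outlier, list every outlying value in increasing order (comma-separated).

1506, 1563

Cutoffs at x̄ ± 2.5s: 405.68 ± 2.5·421.62 = [-648.37, 1459.73].
1506: z = 2.61, |z| > 2.5 → outlier.
1563: z = 2.74, |z| > 2.5 → outlier.
Every other value lies within [-648.37, 1459.73].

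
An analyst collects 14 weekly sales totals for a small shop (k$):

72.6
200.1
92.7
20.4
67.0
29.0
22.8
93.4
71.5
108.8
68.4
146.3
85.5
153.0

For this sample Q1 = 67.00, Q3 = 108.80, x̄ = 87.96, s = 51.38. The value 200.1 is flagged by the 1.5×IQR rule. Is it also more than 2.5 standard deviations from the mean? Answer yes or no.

z = (200.1 − 87.96) / 51.38 = 2.18.
|z| = 2.18 ≤ 2.5.

no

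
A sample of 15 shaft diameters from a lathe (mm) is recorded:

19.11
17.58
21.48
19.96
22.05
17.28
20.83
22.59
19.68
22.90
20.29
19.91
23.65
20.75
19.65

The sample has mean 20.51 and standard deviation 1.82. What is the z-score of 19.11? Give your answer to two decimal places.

z = (19.11 − 20.51) / 1.82 = -0.77.

-0.77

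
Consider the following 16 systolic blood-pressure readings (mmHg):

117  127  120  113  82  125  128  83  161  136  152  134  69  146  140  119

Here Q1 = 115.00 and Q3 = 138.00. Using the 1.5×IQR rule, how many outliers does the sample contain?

IQR = 23.00; fences at 115.00 − 34.50 = 80.50 and 138.00 + 34.50 = 172.50.
Outside the cutoffs: 69.

1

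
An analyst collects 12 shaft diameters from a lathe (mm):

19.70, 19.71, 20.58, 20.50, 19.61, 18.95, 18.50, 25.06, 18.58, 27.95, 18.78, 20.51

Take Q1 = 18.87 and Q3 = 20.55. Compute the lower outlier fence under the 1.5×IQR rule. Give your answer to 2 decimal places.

16.35

IQR = Q3 − Q1 = 20.55 − 18.87 = 1.68.
Lower fence = Q1 − 1.5·IQR = 18.87 − 2.52 = 16.35.
Upper fence = Q3 + 1.5·IQR = 20.55 + 2.52 = 23.07.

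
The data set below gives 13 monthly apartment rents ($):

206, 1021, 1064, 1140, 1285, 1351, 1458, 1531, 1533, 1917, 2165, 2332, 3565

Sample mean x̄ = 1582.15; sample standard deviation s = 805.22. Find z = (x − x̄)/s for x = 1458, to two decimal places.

-0.15

z = (1458 − 1582.15) / 805.22 = -0.15.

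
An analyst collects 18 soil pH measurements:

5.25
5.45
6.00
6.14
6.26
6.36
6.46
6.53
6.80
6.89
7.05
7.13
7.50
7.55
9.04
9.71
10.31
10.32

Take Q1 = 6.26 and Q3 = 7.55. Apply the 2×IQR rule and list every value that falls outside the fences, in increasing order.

IQR = Q3 − Q1 = 7.55 − 6.26 = 1.29.
Lower fence = Q1 − 2·IQR = 6.26 − 2.58 = 3.68.
Upper fence = Q3 + 2·IQR = 7.55 + 2.58 = 10.13.
10.31 > 10.13 → outlier.
10.32 > 10.13 → outlier.
All remaining values lie within [3.68, 10.13].

10.31, 10.32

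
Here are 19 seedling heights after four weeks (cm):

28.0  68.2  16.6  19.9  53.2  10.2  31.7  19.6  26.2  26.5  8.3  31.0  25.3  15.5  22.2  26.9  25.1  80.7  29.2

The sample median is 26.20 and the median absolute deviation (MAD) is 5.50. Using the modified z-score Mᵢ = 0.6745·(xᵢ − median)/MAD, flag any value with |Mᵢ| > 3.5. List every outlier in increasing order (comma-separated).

68.2, 80.7

|Mᵢ| > 3.5 ⇔ |xᵢ − 26.20| > 3.5·5.50/0.6745 = 28.54.
So outliers lie outside [-2.34, 54.74].
68.2: M = 5.15 → outlier.
80.7: M = 6.68 → outlier.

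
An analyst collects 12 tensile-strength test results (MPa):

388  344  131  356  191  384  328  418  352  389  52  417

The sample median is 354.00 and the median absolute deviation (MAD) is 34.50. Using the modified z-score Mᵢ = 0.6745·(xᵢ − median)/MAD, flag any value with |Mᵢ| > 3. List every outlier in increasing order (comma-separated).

52, 131, 191

|Mᵢ| > 3 ⇔ |xᵢ − 354.00| > 3·34.50/0.6745 = 153.45.
So outliers lie outside [200.55, 507.45].
52: M = -5.90 → outlier.
131: M = -4.36 → outlier.
191: M = -3.19 → outlier.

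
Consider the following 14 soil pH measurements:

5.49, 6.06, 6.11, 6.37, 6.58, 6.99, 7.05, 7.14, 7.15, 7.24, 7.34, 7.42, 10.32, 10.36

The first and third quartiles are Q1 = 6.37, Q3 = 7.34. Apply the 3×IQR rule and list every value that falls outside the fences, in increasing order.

IQR = Q3 − Q1 = 7.34 − 6.37 = 0.97.
Lower fence = Q1 − 3·IQR = 6.37 − 2.91 = 3.46.
Upper fence = Q3 + 3·IQR = 7.34 + 2.91 = 10.25.
10.32 > 10.25 → outlier.
10.36 > 10.25 → outlier.
All remaining values lie within [3.46, 10.25].

10.32, 10.36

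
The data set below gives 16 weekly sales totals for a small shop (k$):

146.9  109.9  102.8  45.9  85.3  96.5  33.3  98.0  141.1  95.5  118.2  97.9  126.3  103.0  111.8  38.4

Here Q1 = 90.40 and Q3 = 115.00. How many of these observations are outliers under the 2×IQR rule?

IQR = 24.60; fences at 90.40 − 49.20 = 41.20 and 115.00 + 49.20 = 164.20.
Outside the cutoffs: 33.3, 38.4.

2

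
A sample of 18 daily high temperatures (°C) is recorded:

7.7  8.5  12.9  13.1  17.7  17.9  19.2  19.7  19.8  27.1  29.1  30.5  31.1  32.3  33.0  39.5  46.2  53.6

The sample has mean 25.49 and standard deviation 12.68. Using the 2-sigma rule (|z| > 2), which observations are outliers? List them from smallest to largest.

53.6

Cutoffs at x̄ ± 2s: 25.49 ± 2·12.68 = [0.13, 50.85].
53.6: z = 2.22, |z| > 2 → outlier.
Every other value lies within [0.13, 50.85].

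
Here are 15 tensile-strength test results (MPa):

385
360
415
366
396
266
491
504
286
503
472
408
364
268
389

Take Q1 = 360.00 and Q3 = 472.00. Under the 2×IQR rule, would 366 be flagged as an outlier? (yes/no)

IQR = Q3 − Q1 = 472.00 − 360.00 = 112.00.
Lower fence = Q1 − 2·IQR = 360.00 − 224.00 = 136.00.
Upper fence = Q3 + 2·IQR = 472.00 + 224.00 = 696.00.
366 lies within [136.00, 696.00].

no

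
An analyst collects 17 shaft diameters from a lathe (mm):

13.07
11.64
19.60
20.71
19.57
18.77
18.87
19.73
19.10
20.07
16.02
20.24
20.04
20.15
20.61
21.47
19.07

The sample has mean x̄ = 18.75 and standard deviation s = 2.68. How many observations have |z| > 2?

2

Cutoffs: x̄ ± 2s = [13.39, 24.11].
Outside the cutoffs: 11.64, 13.07.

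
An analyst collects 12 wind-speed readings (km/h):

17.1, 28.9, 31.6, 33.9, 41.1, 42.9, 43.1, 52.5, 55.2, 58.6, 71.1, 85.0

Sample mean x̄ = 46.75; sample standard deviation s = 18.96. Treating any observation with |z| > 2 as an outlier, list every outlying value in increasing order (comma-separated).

Cutoffs at x̄ ± 2s: 46.75 ± 2·18.96 = [8.83, 84.67].
85.0: z = 2.02, |z| > 2 → outlier.
Every other value lies within [8.83, 84.67].

85.0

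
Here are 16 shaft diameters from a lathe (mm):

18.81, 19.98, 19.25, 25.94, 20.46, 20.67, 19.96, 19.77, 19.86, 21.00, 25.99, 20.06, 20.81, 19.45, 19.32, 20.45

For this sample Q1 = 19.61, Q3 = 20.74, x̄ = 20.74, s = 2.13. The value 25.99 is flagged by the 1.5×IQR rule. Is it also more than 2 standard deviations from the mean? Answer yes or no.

yes

z = (25.99 − 20.74) / 2.13 = 2.46.
|z| = 2.46 > 2.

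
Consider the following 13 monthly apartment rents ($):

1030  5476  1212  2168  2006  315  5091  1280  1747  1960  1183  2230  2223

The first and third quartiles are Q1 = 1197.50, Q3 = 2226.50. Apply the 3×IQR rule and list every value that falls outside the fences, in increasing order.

5476

IQR = Q3 − Q1 = 2226.50 − 1197.50 = 1029.00.
Lower fence = Q1 − 3·IQR = 1197.50 − 3087.00 = -1889.50.
Upper fence = Q3 + 3·IQR = 2226.50 + 3087.00 = 5313.50.
5476 > 5313.50 → outlier.
All remaining values lie within [-1889.50, 5313.50].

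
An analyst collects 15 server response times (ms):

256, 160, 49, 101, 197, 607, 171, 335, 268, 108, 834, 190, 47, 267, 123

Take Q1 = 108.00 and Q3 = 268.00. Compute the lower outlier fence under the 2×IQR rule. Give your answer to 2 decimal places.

-212.00

IQR = Q3 − Q1 = 268.00 − 108.00 = 160.00.
Lower fence = Q1 − 2·IQR = 108.00 − 320.00 = -212.00.
Upper fence = Q3 + 2·IQR = 268.00 + 320.00 = 588.00.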